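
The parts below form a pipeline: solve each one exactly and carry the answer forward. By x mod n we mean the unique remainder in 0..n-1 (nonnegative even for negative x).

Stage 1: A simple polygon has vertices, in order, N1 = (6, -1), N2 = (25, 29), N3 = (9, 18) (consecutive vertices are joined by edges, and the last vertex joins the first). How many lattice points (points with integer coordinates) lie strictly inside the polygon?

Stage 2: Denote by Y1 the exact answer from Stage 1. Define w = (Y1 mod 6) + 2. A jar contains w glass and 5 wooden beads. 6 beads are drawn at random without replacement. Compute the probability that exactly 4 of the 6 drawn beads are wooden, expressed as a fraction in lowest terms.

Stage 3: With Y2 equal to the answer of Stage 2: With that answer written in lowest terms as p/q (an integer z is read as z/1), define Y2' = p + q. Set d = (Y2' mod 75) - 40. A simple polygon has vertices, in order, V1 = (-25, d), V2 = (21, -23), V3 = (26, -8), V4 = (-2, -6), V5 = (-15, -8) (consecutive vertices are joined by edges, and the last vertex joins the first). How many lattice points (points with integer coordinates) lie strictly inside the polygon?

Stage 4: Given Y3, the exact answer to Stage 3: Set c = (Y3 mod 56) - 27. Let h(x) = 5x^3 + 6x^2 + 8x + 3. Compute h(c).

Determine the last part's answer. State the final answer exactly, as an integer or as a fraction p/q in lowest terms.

-253

Stage 1: cross terms: (6*29 - 25*-1)=199, (25*18 - 9*29)=189, (9*-1 - 6*18)=-117; twice the area = |271| = 271; area = 271/2; boundary points = 1 + 1 + 1 = 3; strictly interior points = area - boundary/2 + 1 = 135; answer 135
Stage 2: Y1 = 135; w = 5; total draws C(10,6) = 210; favorable C(5,4)*C(5,2) = 50; P = 5/21; answer 5/21
Stage 3: Y2 = 5/21; threaded value p + q = 26; d = -14; cross terms: (-25*-23 - 21*-14)=869, (21*-8 - 26*-23)=430, (26*-6 - -2*-8)=-172, (-2*-8 - -15*-6)=-74, (-15*-14 - -25*-8)=10; twice the area = |1063| = 1063; area = 1063/2; boundary points = 1 + 5 + 2 + 1 + 2 = 11; strictly interior points = area - boundary/2 + 1 = 527; answer 527
Stage 4: Y3 = 527; c = -4; 5*(-4)^3 + 6*(-4)^2 + 8*(-4)^1 + 3 = (-320) + (96) + (-32) + (3) = -253; answer -253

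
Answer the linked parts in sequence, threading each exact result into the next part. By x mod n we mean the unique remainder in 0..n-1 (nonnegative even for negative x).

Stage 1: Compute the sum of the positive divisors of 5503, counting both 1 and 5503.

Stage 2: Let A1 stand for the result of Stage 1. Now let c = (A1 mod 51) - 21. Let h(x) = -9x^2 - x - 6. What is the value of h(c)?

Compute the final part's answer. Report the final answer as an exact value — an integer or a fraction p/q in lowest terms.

-6116

Stage 1: 5503 is prime, so its only divisors are 1 and 5503; sigma = 1 + 5503 = 5504; answer 5504
Stage 2: A1 = 5504; c = 26; -9*(26)^2 - 1*(26)^1 - 6 = (-6084) + (-26) + (-6) = -6116; answer -6116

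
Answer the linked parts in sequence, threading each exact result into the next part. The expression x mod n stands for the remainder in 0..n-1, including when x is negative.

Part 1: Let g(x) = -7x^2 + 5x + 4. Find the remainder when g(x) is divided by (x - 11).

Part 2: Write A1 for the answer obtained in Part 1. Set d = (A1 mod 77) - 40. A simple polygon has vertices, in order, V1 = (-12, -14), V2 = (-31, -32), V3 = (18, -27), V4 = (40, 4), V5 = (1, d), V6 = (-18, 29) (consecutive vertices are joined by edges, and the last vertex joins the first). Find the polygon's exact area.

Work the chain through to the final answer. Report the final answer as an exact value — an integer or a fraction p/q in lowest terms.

Part 1: remainder = value at the root: -7*(11)^2 + 5*(11)^1 + 4 = (-847) + (55) + (4) = -788; answer -788
Part 2: A1 = -788; d = 19; cross terms: (-12*-32 - -31*-14)=-50, (-31*-27 - 18*-32)=1413, (18*4 - 40*-27)=1152, (40*19 - 1*4)=756, (1*29 - -18*19)=371, (-18*-14 - -12*29)=600; twice the area = |4242| = 4242; area = 2121; answer 2121

2121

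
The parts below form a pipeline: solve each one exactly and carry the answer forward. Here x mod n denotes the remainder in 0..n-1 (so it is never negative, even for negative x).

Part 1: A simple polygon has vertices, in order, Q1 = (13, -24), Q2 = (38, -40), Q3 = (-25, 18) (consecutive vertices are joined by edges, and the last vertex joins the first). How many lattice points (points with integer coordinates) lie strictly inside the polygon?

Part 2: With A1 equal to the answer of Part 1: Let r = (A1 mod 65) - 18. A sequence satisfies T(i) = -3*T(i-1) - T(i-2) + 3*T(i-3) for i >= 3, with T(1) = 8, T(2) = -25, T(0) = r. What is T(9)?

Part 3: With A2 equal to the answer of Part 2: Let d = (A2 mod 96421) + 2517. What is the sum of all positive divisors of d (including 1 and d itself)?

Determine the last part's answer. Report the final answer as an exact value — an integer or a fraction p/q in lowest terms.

Part 1: cross terms: (13*-40 - 38*-24)=392, (38*18 - -25*-40)=-316, (-25*-24 - 13*18)=366; twice the area = |442| = 442; area = 221; boundary points = 1 + 1 + 2 = 4; strictly interior points = area - boundary/2 + 1 = 220; answer 220
Part 2: A1 = 220; r = 7; T(3) = -3*(-25) - 1*(8) + 3*(7) = 88; iterating: T(3)=88, T(4)=-215, T(5)=482, T(6)=-967, T(7)=1774, T(8)=-2909, T(9)=4052; answer 4052
Part 3: A2 = 4052; d = 6569; 6569 is prime, so its only divisors are 1 and 6569; sigma = 1 + 6569 = 6570; answer 6570

6570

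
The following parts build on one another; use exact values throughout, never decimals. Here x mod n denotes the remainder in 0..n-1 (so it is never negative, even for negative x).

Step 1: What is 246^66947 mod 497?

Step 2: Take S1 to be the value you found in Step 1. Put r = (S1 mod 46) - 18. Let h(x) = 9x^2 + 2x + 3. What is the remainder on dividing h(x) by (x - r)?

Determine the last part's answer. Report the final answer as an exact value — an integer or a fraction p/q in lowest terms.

Step 1: squarings mod 497: 246^1=246, 246^2=379, 246^4=8, 246^8=64, 246^16=120, 246^32=484, 246^64=169, 246^128=232, 246^256=148, 246^512=36, 246^1024=302, 246^2048=253, 246^4096=393, 246^8192=379, 246^16384=8, 246^32768=64, 246^65536=120; 246^66947 = 246^1 * 246^2 * 246^128 * 246^256 * 246^1024 * 246^65536 = 274 (mod 497); answer 274
Step 2: S1 = 274; r = 26; remainder = value at the root: 9*(26)^2 + 2*(26)^1 + 3 = (6084) + (52) + (3) = 6139; answer 6139

6139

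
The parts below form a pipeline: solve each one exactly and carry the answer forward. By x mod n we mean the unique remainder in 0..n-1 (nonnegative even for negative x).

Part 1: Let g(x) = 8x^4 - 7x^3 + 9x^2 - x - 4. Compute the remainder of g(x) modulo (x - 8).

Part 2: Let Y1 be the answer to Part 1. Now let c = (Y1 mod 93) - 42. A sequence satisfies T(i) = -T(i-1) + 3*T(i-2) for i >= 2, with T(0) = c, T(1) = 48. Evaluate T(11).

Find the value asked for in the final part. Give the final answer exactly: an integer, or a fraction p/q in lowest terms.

-6819

Part 1: remainder = value at the root: 8*(8)^4 - 7*(8)^3 + 9*(8)^2 - 1*(8)^1 - 4 = (32768) + (-3584) + (576) + (-8) + (-4) = 29748; answer 29748
Part 2: Y1 = 29748; c = 39; T(2) = -1*(48) + 3*(39) = 69; iterating: T(2)=69, T(3)=75, T(4)=132, T(5)=93, T(6)=303, T(7)=-24, T(8)=933, T(9)=-1005, T(10)=3804, T(11)=-6819; answer -6819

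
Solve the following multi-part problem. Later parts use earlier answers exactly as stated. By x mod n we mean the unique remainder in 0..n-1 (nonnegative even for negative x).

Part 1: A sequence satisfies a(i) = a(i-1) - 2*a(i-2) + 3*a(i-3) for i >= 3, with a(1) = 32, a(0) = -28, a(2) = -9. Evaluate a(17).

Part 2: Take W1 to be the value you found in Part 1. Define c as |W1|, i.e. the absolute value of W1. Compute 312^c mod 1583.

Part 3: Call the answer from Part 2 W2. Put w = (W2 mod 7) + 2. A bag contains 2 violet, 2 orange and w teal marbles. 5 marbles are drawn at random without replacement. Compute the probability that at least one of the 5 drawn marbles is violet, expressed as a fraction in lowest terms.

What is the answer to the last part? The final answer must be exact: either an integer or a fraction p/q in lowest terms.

15/22

Part 1: a(3) = 1*(-9) - 2*(32) + 3*(-28) = -157; iterating: a(3)=-157, a(4)=-43, a(5)=244, a(6)=-141, a(7)=-758, a(8)=256, a(9)=1349, a(10)=-1437, a(11)=-3367, a(12)=3554, a(13)=5977, a(14)=-11232, a(15)=-12524, a(16)=27871, a(17)=19223; answer 19223
Part 2: W1 = 19223; c = 19223; squarings mod 1583: 312^1=312, 312^2=781, 312^4=506, 312^8=1173, 312^16=302, 312^32=973, 312^64=95, 312^128=1110, 312^256=526, 312^512=1234, 312^1024=1493, 312^2048=185, 312^4096=982, 312^8192=277, 312^16384=745; 312^19223 = 312^1 * 312^2 * 312^4 * 312^16 * 312^256 * 312^512 * 312^2048 * 312^16384 = 104 (mod 1583); answer 104
Part 3: W2 = 104; w = 8; total draws C(12,5) = 792; complement C(10,5) = 252; favorable 792 - 252 = 540; P = 15/22; answer 15/22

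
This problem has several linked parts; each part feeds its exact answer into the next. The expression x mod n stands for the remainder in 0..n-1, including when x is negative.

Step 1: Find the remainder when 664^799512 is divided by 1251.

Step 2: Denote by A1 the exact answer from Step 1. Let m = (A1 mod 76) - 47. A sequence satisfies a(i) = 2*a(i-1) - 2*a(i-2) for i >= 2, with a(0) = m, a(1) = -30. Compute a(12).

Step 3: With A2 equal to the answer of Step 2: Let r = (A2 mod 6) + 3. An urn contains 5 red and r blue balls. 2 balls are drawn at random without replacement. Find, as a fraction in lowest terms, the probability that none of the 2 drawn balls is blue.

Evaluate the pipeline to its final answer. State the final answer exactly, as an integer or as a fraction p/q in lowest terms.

2/9

Step 1: squarings mod 1251: 664^1=664, 664^2=544, 664^4=700, 664^8=859, 664^16=1042, 664^32=1147, 664^64=808, 664^128=1093, 664^256=1195, 664^512=634, 664^1024=385, 664^2048=607, 664^4096=655, 664^8192=1183, 664^16384=871, 664^32768=535, 664^65536=997, 664^131072=715, 664^262144=817, 664^524288=706; 664^799512 = 664^8 * 664^16 * 664^256 * 664^512 * 664^4096 * 664^8192 * 664^262144 * 664^524288 = 775 (mod 1251); answer 775
Step 2: A1 = 775; m = -32; a(2) = 2*(-30) - 2*(-32) = 4; iterating: a(2)=4, a(3)=68, a(4)=128, a(5)=120, a(6)=-16, a(7)=-272, a(8)=-512, a(9)=-480, a(10)=64, a(11)=1088, a(12)=2048; answer 2048
Step 3: A2 = 2048; r = 5; total draws C(10,2) = 45; favorable C(5,2) = 10; P = 2/9; answer 2/9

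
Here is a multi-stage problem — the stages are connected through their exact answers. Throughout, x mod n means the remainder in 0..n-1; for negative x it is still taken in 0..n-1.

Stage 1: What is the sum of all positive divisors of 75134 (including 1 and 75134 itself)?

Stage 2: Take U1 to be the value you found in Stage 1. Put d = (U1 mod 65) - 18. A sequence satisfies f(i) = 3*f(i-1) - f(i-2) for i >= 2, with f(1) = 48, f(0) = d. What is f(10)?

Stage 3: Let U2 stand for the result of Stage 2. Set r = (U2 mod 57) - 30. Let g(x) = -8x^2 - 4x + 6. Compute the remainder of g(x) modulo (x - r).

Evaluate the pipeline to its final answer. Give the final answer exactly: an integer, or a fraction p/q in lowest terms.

-3114

Stage 1: 75134 = 2 * 37567; sigma = (1 + 2) * (1 + 37567) = 3 * 37568 = 112704; answer 112704
Stage 2: U1 = 112704; d = 41; f(2) = 3*(48) - 1*(41) = 103; iterating: f(2)=103, f(3)=261, f(4)=680, f(5)=1779, f(6)=4657, f(7)=12192, f(8)=31919, f(9)=83565, f(10)=218776; answer 218776
Stage 3: U2 = 218776; r = -20; remainder = value at the root: -8*(-20)^2 - 4*(-20)^1 + 6 = (-3200) + (80) + (6) = -3114; answer -3114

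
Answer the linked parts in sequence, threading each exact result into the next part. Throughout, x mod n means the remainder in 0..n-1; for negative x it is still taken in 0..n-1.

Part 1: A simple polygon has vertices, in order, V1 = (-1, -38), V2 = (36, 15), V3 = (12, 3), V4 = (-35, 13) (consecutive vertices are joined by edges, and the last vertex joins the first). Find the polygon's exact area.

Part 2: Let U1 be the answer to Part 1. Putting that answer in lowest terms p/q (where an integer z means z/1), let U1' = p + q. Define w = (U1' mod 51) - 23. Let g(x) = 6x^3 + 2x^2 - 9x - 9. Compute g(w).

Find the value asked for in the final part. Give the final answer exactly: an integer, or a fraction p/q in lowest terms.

Part 1: cross terms: (-1*15 - 36*-38)=1353, (36*3 - 12*15)=-72, (12*13 - -35*3)=261, (-35*-38 - -1*13)=1343; twice the area = |2885| = 2885; area = 2885/2; answer 2885/2
Part 2: U1 = 2885/2; threaded value p + q = 2887; w = 8; 6*(8)^3 + 2*(8)^2 - 9*(8)^1 - 9 = (3072) + (128) + (-72) + (-9) = 3119; answer 3119

3119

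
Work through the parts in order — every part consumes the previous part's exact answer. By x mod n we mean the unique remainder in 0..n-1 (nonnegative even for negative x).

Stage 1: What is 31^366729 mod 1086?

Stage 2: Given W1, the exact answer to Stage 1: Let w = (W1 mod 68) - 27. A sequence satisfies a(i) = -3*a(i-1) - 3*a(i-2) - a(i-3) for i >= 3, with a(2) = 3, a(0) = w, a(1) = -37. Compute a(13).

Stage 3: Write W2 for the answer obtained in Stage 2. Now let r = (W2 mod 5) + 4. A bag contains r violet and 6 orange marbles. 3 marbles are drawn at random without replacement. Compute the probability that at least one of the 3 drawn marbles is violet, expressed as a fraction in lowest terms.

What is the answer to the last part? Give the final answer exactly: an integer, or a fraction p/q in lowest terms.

10/11

Stage 1: squarings mod 1086: 31^1=31, 31^2=961, 31^4=421, 31^8=223, 31^16=859, 31^32=487, 31^64=421, 31^128=223, 31^256=859, 31^512=487, 31^1024=421, 31^2048=223, 31^4096=859, 31^8192=487, 31^16384=421, 31^32768=223, 31^65536=859, 31^131072=487, 31^262144=421; 31^366729 = 31^1 * 31^8 * 31^128 * 31^2048 * 31^4096 * 31^32768 * 31^65536 * 31^262144 = 397 (mod 1086); answer 397
Stage 2: W1 = 397; w = 30; a(3) = -3*(3) - 3*(-37) - 1*(30) = 72; iterating: a(3)=72, a(4)=-188, a(5)=345, a(6)=-543, a(7)=782, a(8)=-1062, a(9)=1383, a(10)=-1745, a(11)=2148, a(12)=-2592, a(13)=3077; answer 3077
Stage 3: W2 = 3077; r = 6; total draws C(12,3) = 220; complement C(6,3) = 20; favorable 220 - 20 = 200; P = 10/11; answer 10/11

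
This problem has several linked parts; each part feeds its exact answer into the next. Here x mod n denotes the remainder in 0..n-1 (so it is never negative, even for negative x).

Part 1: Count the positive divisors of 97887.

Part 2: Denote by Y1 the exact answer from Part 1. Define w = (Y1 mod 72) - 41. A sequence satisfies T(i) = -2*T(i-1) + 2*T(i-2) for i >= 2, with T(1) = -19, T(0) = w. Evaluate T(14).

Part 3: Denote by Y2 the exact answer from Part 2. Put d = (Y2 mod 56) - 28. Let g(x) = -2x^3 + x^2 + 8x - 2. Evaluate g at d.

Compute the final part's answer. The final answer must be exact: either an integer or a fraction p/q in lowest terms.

Part 1: 97887 = 3 * 67 * 487; number of divisors = (1+1) * (1+1) * (1+1) = 8; answer 8
Part 2: Y1 = 8; w = -33; T(2) = -2*(-19) + 2*(-33) = -28; iterating: T(2)=-28, T(3)=18, T(4)=-92, T(5)=220, T(6)=-624, T(7)=1688, T(8)=-4624, T(9)=12624, T(10)=-34496, T(11)=94240, T(12)=-257472, T(13)=703424, T(14)=-1921792; answer -1921792
Part 3: Y2 = -1921792; d = -12; -2*(-12)^3 + 1*(-12)^2 + 8*(-12)^1 - 2 = (3456) + (144) + (-96) + (-2) = 3502; answer 3502

3502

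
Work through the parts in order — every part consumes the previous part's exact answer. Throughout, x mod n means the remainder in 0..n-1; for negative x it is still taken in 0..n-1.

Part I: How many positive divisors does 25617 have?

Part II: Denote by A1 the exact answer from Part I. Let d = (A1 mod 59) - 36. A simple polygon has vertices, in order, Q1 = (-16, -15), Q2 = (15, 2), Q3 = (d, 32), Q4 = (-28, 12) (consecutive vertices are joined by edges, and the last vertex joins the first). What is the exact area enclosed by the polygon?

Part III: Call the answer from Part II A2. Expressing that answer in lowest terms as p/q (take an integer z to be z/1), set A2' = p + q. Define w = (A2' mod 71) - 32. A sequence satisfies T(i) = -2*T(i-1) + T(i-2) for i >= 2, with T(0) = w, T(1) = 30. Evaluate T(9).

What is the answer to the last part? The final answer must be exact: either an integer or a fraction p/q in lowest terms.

35670

Part I: 25617 = 3 * 8539; number of divisors = (1+1) * (1+1) = 4; answer 4
Part II: A1 = 4; d = -32; cross terms: (-16*2 - 15*-15)=193, (15*32 - -32*2)=544, (-32*12 - -28*32)=512, (-28*-15 - -16*12)=612; twice the area = |1861| = 1861; area = 1861/2; answer 1861/2
Part III: A2 = 1861/2; threaded value p + q = 1863; w = -15; T(2) = -2*(30) + 1*(-15) = -75; iterating: T(2)=-75, T(3)=180, T(4)=-435, T(5)=1050, T(6)=-2535, T(7)=6120, T(8)=-14775, T(9)=35670; answer 35670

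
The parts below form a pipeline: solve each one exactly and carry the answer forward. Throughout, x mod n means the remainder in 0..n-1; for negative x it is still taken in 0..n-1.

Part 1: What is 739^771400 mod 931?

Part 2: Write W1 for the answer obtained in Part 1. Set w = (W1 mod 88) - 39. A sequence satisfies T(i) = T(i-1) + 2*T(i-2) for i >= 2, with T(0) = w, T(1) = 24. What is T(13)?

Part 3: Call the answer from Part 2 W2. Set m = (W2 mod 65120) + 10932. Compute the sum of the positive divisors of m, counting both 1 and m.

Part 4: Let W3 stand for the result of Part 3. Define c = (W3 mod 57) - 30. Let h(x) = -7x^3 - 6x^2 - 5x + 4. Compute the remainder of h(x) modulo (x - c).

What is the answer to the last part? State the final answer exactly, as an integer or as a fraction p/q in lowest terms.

Part 1: squarings mod 931: 739^1=739, 739^2=555, 739^4=795, 739^8=807, 739^16=480, 739^32=443, 739^64=739, 739^128=555, 739^256=795, 739^512=807, 739^1024=480, 739^2048=443, 739^4096=739, 739^8192=555, 739^16384=795, 739^32768=807, 739^65536=480, 739^131072=443, 739^262144=739, 739^524288=555; 739^771400 = 739^8 * 739^64 * 739^256 * 739^1024 * 739^16384 * 739^32768 * 739^65536 * 739^131072 * 739^524288 = 606 (mod 931); answer 606
Part 2: W1 = 606; w = 39; T(2) = 1*(24) + 2*(39) = 102; iterating: T(2)=102, T(3)=150, T(4)=354, T(5)=654, T(6)=1362, T(7)=2670, T(8)=5394, T(9)=10734, T(10)=21522, T(11)=42990, T(12)=86034, T(13)=172014; answer 172014
Part 3: W2 = 172014; m = 52706; 52706 = 2 * 19^2 * 73; sigma = (1 + 2) * (1 + 19 + 361) * (1 + 73) = 3 * 381 * 74 = 84582; answer 84582
Part 4: W3 = 84582; c = 21; remainder = value at the root: -7*(21)^3 - 6*(21)^2 - 5*(21)^1 + 4 = (-64827) + (-2646) + (-105) + (4) = -67574; answer -67574

-67574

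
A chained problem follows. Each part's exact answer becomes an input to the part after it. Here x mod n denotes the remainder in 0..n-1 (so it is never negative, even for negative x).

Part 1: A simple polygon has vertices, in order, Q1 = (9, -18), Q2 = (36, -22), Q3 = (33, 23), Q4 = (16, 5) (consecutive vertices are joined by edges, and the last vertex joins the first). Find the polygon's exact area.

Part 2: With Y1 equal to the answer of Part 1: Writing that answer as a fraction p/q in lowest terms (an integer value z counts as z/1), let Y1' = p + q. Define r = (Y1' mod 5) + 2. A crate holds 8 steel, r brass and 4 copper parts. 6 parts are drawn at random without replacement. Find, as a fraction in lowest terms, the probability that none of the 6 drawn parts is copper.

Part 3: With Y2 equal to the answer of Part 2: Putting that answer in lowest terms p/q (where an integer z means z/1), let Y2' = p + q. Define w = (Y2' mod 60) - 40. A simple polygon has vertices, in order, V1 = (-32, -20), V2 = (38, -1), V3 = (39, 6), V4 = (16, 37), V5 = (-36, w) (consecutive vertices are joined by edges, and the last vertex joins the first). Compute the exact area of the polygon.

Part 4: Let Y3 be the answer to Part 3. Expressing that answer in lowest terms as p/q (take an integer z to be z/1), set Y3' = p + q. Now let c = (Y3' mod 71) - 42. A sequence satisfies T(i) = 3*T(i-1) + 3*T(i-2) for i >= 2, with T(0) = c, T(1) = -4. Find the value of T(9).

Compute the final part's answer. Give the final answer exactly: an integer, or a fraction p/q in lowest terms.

-1231119

Part 1: cross terms: (9*-22 - 36*-18)=450, (36*23 - 33*-22)=1554, (33*5 - 16*23)=-203, (16*-18 - 9*5)=-333; twice the area = |1468| = 1468; area = 734; answer 734
Part 2: Y1 = 734; threaded value p + q = 735; r = 2; total draws C(14,6) = 3003; favorable C(10,6) = 210; P = 10/143; answer 10/143
Part 3: Y2 = 10/143; threaded value p + q = 153; w = -7; cross terms: (-32*-1 - 38*-20)=792, (38*6 - 39*-1)=267, (39*37 - 16*6)=1347, (16*-7 - -36*37)=1220, (-36*-20 - -32*-7)=496; twice the area = |4122| = 4122; area = 2061; answer 2061
Part 4: Y3 = 2061; threaded value p + q = 2062; c = -39; T(2) = 3*(-4) + 3*(-39) = -129; iterating: T(2)=-129, T(3)=-399, T(4)=-1584, T(5)=-5949, T(6)=-22599, T(7)=-85644, T(8)=-324729, T(9)=-1231119; answer -1231119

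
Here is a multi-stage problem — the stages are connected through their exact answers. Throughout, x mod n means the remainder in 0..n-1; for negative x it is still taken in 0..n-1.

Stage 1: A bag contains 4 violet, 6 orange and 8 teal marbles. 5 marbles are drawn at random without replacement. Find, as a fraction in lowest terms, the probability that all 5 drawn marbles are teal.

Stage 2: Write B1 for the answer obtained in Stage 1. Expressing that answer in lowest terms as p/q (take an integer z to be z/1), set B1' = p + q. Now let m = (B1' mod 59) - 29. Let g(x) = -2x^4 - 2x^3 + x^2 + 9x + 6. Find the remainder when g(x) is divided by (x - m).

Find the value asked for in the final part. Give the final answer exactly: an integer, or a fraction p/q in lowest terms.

-5370

Stage 1: total draws C(18,5) = 8568; favorable C(8,5) = 56; P = 1/153; answer 1/153
Stage 2: B1 = 1/153; threaded value p + q = 154; m = 7; remainder = value at the root: -2*(7)^4 - 2*(7)^3 + 1*(7)^2 + 9*(7)^1 + 6 = (-4802) + (-686) + (49) + (63) + (6) = -5370; answer -5370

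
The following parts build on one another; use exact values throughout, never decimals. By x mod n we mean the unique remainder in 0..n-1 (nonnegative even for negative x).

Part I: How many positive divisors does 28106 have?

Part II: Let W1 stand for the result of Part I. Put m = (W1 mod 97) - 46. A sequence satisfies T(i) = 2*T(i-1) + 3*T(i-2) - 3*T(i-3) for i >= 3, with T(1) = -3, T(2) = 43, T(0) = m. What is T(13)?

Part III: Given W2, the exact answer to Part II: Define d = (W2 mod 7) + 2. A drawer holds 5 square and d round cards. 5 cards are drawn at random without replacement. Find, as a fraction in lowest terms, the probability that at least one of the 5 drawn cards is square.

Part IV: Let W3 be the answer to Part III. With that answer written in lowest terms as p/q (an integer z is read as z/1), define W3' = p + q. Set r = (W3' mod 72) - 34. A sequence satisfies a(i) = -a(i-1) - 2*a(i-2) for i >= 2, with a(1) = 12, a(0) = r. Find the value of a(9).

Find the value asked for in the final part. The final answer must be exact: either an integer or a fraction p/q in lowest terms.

Part I: 28106 = 2 * 13 * 23 * 47; number of divisors = (1+1) * (1+1) * (1+1) * (1+1) = 16; answer 16
Part II: W1 = 16; m = -30; T(3) = 2*(43) + 3*(-3) - 3*(-30) = 167; iterating: T(3)=167, T(4)=472, T(5)=1316, T(6)=3547, T(7)=9626, T(8)=25945, T(9)=70127, T(10)=189211, T(11)=510968, T(12)=1379188, T(13)=3723647; answer 3723647
Part III: W2 = 3723647; d = 6; total draws C(11,5) = 462; complement C(6,5) = 6; favorable 462 - 6 = 456; P = 76/77; answer 76/77
Part IV: W3 = 76/77; threaded value p + q = 153; r = -25; a(2) = -1*(12) - 2*(-25) = 38; iterating: a(2)=38, a(3)=-62, a(4)=-14, a(5)=138, a(6)=-110, a(7)=-166, a(8)=386, a(9)=-54; answer -54

-54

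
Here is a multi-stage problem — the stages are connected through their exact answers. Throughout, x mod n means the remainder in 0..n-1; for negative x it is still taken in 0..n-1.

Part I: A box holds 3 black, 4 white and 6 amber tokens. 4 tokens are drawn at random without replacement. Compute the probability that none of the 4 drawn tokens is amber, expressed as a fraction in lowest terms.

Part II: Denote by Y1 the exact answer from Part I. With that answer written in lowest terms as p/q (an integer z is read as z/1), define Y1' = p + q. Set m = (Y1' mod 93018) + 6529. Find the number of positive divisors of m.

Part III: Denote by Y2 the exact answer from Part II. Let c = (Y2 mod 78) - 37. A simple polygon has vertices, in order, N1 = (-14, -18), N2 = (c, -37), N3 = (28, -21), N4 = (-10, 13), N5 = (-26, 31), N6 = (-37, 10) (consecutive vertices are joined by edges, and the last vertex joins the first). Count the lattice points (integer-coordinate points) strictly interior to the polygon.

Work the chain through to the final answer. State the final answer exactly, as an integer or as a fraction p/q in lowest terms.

Part I: total draws C(13,4) = 715; favorable C(7,4) = 35; P = 7/143; answer 7/143
Part II: Y1 = 7/143; threaded value p + q = 150; m = 6679; 6679 is prime, so its only divisors are 1 and 6679; count = 2; answer 2
Part III: Y2 = 2; c = -35; cross terms: (-14*-37 - -35*-18)=-112, (-35*-21 - 28*-37)=1771, (28*13 - -10*-21)=154, (-10*31 - -26*13)=28, (-26*10 - -37*31)=887, (-37*-18 - -14*10)=806; twice the area = |3534| = 3534; area = 1767; boundary points = 1 + 1 + 2 + 2 + 1 + 1 = 8; strictly interior points = area - boundary/2 + 1 = 1764; answer 1764

1764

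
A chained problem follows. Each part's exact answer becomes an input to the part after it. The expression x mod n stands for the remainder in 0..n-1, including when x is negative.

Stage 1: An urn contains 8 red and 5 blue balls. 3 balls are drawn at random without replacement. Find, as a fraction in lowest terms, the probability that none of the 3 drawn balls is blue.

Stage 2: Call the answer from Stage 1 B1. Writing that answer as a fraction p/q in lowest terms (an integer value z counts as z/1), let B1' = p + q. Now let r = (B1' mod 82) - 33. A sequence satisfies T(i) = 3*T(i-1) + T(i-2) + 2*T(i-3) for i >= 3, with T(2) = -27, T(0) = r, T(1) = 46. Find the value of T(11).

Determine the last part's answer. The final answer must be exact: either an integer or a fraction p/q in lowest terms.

Stage 1: total draws C(13,3) = 286; favorable C(8,3) = 56; P = 28/143; answer 28/143
Stage 2: B1 = 28/143; threaded value p + q = 171; r = -26; T(3) = 3*(-27) + 1*(46) + 2*(-26) = -87; iterating: T(3)=-87, T(4)=-196, T(5)=-729, T(6)=-2557, T(7)=-8792, T(8)=-30391, T(9)=-105079, T(10)=-363212, T(11)=-1255497; answer -1255497

-1255497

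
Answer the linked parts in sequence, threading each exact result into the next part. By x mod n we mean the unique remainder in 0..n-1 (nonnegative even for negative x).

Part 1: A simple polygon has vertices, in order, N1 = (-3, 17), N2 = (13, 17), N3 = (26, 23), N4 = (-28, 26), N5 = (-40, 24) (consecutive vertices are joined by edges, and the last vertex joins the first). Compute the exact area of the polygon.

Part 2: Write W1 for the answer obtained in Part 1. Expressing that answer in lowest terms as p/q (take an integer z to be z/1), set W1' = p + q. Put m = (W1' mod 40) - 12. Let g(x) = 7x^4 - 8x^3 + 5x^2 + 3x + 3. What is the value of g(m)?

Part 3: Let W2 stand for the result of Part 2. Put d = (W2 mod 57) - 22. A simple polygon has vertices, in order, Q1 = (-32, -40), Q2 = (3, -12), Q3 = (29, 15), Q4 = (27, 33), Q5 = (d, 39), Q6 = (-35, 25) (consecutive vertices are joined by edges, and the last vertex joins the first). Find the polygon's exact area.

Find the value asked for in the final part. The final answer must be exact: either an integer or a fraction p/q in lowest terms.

6243/2

Part 1: cross terms: (-3*17 - 13*17)=-272, (13*23 - 26*17)=-143, (26*26 - -28*23)=1320, (-28*24 - -40*26)=368, (-40*17 - -3*24)=-608; twice the area = |665| = 665; area = 665/2; answer 665/2
Part 2: W1 = 665/2; threaded value p + q = 667; m = 15; 7*(15)^4 - 8*(15)^3 + 5*(15)^2 + 3*(15)^1 + 3 = (354375) + (-27000) + (1125) + (45) + (3) = 328548; answer 328548
Part 3: W2 = 328548; d = -22; cross terms: (-32*-12 - 3*-40)=504, (3*15 - 29*-12)=393, (29*33 - 27*15)=552, (27*39 - -22*33)=1779, (-22*25 - -35*39)=815, (-35*-40 - -32*25)=2200; twice the area = |6243| = 6243; area = 6243/2; answer 6243/2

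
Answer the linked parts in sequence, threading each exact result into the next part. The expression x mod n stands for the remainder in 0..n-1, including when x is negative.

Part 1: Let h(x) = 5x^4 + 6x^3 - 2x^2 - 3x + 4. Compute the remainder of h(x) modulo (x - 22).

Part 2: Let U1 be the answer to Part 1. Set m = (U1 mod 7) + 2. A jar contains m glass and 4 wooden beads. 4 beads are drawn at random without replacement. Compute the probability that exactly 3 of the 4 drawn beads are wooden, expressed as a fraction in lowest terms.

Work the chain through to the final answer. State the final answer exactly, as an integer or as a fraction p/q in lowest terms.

10/63

Part 1: remainder = value at the root: 5*(22)^4 + 6*(22)^3 - 2*(22)^2 - 3*(22)^1 + 4 = (1171280) + (63888) + (-968) + (-66) + (4) = 1234138; answer 1234138
Part 2: U1 = 1234138; m = 5; total draws C(9,4) = 126; favorable C(4,3)*C(5,1) = 20; P = 10/63; answer 10/63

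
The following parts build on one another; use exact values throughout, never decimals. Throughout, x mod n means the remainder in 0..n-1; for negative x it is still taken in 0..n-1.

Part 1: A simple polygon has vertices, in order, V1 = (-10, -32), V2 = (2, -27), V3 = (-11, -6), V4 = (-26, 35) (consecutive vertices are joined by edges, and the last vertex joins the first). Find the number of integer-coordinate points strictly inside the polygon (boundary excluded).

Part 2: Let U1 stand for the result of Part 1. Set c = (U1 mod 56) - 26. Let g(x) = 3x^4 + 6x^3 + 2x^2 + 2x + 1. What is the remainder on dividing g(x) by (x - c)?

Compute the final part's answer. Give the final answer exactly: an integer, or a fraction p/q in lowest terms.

Part 1: cross terms: (-10*-27 - 2*-32)=334, (2*-6 - -11*-27)=-309, (-11*35 - -26*-6)=-541, (-26*-32 - -10*35)=1182; twice the area = |666| = 666; area = 333; boundary points = 1 + 1 + 1 + 1 = 4; strictly interior points = area - boundary/2 + 1 = 332; answer 332
Part 2: U1 = 332; c = 26; remainder = value at the root: 3*(26)^4 + 6*(26)^3 + 2*(26)^2 + 2*(26)^1 + 1 = (1370928) + (105456) + (1352) + (52) + (1) = 1477789; answer 1477789

1477789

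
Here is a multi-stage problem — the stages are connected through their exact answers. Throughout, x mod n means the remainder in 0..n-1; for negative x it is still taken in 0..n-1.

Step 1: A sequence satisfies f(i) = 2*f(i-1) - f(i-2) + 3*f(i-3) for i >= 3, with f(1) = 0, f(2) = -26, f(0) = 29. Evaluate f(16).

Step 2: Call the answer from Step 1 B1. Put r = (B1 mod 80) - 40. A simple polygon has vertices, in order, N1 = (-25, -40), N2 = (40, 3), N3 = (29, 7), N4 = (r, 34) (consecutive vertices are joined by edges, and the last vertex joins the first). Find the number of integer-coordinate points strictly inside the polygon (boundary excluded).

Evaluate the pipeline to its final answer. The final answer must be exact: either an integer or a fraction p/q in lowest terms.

Step 1: f(3) = 2*(-26) - 1*(0) + 3*(29) = 35; iterating: f(3)=35, f(4)=96, f(5)=79, f(6)=167, f(7)=543, f(8)=1156, f(9)=2270, f(10)=5013, f(11)=11224, f(12)=24245, f(13)=52305, f(14)=114037, f(15)=248504, f(16)=539886; answer 539886
Step 2: B1 = 539886; r = 6; cross terms: (-25*3 - 40*-40)=1525, (40*7 - 29*3)=193, (29*34 - 6*7)=944, (6*-40 - -25*34)=610; twice the area = |3272| = 3272; area = 1636; boundary points = 1 + 1 + 1 + 1 = 4; strictly interior points = area - boundary/2 + 1 = 1635; answer 1635

1635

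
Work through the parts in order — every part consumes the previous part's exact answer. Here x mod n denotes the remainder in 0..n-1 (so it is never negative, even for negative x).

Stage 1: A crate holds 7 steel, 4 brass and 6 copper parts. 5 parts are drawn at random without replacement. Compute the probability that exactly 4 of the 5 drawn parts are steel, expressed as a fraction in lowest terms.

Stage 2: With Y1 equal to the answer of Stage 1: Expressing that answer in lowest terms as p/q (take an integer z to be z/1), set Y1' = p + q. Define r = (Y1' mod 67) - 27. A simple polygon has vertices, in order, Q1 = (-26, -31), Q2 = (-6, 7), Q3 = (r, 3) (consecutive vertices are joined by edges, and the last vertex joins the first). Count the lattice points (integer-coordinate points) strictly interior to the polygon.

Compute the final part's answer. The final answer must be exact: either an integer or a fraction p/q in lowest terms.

873

Stage 1: total draws C(17,5) = 6188; favorable C(7,4)*C(10,1) = 350; P = 25/442; answer 25/442
Stage 2: Y1 = 25/442; threaded value p + q = 467; r = 38; cross terms: (-26*7 - -6*-31)=-368, (-6*3 - 38*7)=-284, (38*-31 - -26*3)=-1100; twice the area = |-1752| = 1752; area = 876; boundary points = 2 + 4 + 2 = 8; strictly interior points = area - boundary/2 + 1 = 873; answer 873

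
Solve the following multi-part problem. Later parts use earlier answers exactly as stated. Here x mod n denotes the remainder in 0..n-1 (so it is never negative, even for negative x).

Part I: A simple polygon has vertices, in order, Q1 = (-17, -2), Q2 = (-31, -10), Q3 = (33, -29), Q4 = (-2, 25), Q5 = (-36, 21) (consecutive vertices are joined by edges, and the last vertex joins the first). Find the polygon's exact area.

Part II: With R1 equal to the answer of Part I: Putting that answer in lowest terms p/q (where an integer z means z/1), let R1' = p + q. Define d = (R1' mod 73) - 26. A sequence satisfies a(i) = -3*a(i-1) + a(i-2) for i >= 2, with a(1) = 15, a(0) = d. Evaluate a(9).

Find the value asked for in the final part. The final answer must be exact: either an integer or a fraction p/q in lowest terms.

Part I: cross terms: (-17*-10 - -31*-2)=108, (-31*-29 - 33*-10)=1229, (33*25 - -2*-29)=767, (-2*21 - -36*25)=858, (-36*-2 - -17*21)=429; twice the area = |3391| = 3391; area = 3391/2; answer 3391/2
Part II: R1 = 3391/2; threaded value p + q = 3393; d = 9; a(2) = -3*(15) + 1*(9) = -36; iterating: a(2)=-36, a(3)=123, a(4)=-405, a(5)=1338, a(6)=-4419, a(7)=14595, a(8)=-48204, a(9)=159207; answer 159207

159207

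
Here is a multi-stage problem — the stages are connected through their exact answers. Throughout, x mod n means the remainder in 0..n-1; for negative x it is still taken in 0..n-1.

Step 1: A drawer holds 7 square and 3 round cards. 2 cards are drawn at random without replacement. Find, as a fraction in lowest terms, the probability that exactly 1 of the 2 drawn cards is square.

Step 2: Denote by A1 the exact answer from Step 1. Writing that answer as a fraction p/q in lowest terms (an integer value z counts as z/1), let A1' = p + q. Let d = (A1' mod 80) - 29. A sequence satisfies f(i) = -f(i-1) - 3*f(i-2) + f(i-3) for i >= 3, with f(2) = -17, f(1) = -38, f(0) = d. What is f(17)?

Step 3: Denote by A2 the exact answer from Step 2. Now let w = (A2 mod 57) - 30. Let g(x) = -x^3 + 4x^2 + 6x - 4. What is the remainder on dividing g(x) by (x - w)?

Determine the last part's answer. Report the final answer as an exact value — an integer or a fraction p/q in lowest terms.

Step 1: total draws C(10,2) = 45; favorable C(7,1)*C(3,1) = 21; P = 7/15; answer 7/15
Step 2: A1 = 7/15; threaded value p + q = 22; d = -7; f(3) = -1*(-17) - 3*(-38) + 1*(-7) = 124; iterating: f(3)=124, f(4)=-111, f(5)=-278, f(6)=735, f(7)=-12, f(8)=-2471, f(9)=3242, f(10)=4159, f(11)=-16356, f(12)=7121, f(13)=46106, f(14)=-83825, f(15)=-47372, f(16)=344953, f(17)=-286662; answer -286662
Step 3: A2 = -286662; w = 18; remainder = value at the root: -1*(18)^3 + 4*(18)^2 + 6*(18)^1 - 4 = (-5832) + (1296) + (108) + (-4) = -4432; answer -4432

-4432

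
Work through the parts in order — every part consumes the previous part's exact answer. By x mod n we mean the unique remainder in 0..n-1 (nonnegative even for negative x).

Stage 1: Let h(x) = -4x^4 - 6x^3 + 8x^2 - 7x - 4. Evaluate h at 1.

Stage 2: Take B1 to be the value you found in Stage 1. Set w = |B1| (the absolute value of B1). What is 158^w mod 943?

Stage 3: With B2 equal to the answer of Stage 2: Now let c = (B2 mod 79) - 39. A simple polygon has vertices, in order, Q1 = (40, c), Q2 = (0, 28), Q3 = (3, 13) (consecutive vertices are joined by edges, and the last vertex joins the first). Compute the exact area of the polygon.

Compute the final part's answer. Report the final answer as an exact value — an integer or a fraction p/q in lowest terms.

Stage 1: -4*(1)^4 - 6*(1)^3 + 8*(1)^2 - 7*(1)^1 - 4 = (-4) + (-6) + (8) + (-7) + (-4) = -13; answer -13
Stage 2: B1 = -13; w = 13; squarings mod 943: 158^1=158, 158^2=446, 158^4=886, 158^8=420; 158^13 = 158^1 * 158^4 * 158^8 = 796 (mod 943); answer 796
Stage 3: B2 = 796; c = -33; cross terms: (40*28 - 0*-33)=1120, (0*13 - 3*28)=-84, (3*-33 - 40*13)=-619; twice the area = |417| = 417; area = 417/2; answer 417/2

417/2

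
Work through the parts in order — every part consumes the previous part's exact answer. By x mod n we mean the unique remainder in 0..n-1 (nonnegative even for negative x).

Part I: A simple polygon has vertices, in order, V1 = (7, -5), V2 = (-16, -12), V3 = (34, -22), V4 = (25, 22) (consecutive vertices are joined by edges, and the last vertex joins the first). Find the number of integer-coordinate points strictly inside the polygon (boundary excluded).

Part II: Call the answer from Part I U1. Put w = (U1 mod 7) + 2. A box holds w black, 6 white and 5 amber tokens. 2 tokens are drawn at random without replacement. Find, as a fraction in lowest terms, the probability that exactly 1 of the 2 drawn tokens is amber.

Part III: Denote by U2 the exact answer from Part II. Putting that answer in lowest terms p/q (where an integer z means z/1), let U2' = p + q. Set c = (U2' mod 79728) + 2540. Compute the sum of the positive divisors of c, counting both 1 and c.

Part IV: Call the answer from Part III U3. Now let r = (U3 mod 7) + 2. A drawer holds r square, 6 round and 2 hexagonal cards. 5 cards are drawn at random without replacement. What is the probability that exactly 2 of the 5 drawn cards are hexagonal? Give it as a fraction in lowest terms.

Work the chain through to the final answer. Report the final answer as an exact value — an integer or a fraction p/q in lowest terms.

1/12

Part I: cross terms: (7*-12 - -16*-5)=-164, (-16*-22 - 34*-12)=760, (34*22 - 25*-22)=1298, (25*-5 - 7*22)=-279; twice the area = |1615| = 1615; area = 1615/2; boundary points = 1 + 10 + 1 + 9 = 21; strictly interior points = area - boundary/2 + 1 = 798; answer 798
Part II: U1 = 798; w = 2; total draws C(13,2) = 78; favorable C(5,1)*C(8,1) = 40; P = 20/39; answer 20/39
Part III: U2 = 20/39; threaded value p + q = 59; c = 2599; 2599 = 23 * 113; sigma = (1 + 23) * (1 + 113) = 24 * 114 = 2736; answer 2736
Part IV: U3 = 2736; r = 8; total draws C(16,5) = 4368; favorable C(2,2)*C(14,3) = 364; P = 1/12; answer 1/12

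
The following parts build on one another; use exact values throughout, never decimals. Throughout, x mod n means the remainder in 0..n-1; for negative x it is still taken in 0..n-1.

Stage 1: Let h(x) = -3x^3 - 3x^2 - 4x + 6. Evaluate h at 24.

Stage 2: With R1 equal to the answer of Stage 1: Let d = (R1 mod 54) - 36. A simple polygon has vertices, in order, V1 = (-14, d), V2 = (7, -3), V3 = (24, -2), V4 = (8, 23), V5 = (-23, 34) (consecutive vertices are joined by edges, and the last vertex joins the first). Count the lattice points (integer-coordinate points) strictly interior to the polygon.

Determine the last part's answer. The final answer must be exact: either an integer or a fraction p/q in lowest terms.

Stage 1: -3*(24)^3 - 3*(24)^2 - 4*(24)^1 + 6 = (-41472) + (-1728) + (-96) + (6) = -43290; answer -43290
Stage 2: R1 = -43290; d = -18; cross terms: (-14*-3 - 7*-18)=168, (7*-2 - 24*-3)=58, (24*23 - 8*-2)=568, (8*34 - -23*23)=801, (-23*-18 - -14*34)=890; twice the area = |2485| = 2485; area = 2485/2; boundary points = 3 + 1 + 1 + 1 + 1 = 7; strictly interior points = area - boundary/2 + 1 = 1240; answer 1240

1240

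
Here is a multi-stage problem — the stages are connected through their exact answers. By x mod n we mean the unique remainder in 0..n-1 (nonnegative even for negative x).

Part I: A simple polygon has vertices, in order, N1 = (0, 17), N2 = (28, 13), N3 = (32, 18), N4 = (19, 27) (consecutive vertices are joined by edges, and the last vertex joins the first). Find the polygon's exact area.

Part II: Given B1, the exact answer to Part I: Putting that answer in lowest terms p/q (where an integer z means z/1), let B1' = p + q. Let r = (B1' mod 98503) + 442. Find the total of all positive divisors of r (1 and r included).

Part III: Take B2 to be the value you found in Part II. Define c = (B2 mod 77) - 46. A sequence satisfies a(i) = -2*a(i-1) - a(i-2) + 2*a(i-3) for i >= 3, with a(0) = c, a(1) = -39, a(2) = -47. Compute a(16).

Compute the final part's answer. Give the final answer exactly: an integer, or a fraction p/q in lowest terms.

Part I: cross terms: (0*13 - 28*17)=-476, (28*18 - 32*13)=88, (32*27 - 19*18)=522, (19*17 - 0*27)=323; twice the area = |457| = 457; area = 457/2; answer 457/2
Part II: B1 = 457/2; threaded value p + q = 459; r = 901; 901 = 17 * 53; sigma = (1 + 17) * (1 + 53) = 18 * 54 = 972; answer 972
Part III: B2 = 972; c = 2; a(3) = -2*(-47) - 1*(-39) + 2*(2) = 137; iterating: a(3)=137, a(4)=-305, a(5)=379, a(6)=-179, a(7)=-631, a(8)=2199, a(9)=-4125, a(10)=4789, a(11)=-1055, a(12)=-10929, a(13)=32491, a(14)=-56163, a(15)=57977, a(16)=5191; answer 5191

5191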